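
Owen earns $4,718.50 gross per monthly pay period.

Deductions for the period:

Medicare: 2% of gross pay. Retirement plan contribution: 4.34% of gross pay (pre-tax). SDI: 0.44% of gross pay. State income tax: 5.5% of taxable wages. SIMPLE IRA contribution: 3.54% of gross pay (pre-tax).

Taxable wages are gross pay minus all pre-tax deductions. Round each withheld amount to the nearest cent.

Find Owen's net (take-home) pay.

$3,992.49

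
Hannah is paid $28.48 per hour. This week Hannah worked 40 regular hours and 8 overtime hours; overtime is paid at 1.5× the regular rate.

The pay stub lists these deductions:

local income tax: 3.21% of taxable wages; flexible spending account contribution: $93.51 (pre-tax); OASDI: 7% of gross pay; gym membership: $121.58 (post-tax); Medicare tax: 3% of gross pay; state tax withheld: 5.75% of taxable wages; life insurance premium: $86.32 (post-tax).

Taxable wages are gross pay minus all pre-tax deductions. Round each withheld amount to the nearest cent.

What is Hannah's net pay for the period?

Regular pay: 40 × $28.48 = $1139.20
Overtime pay: 8 × $28.48 × 1.5 = $341.76
Gross pay = $1139.20 + $341.76 = $1480.96
Flexible spending account contribution: $93.51
Taxable wages = $1480.96 − $93.51 = $1387.45
Local income tax: $1387.45 × 0.0321 = $44.54
State tax withheld: $1387.45 × 0.0575 = $79.78
Medicare tax: $1480.96 × 0.03 = $44.43
OASDI: $1480.96 × 0.07 = $103.67
Gym membership: $121.58
Life insurance premium: $86.32
Total deductions = $93.51 + $44.54 + $79.78 + $44.43 + $103.67 + $121.58 + $86.32 = $573.83
Net pay = $1480.96 − $573.83 = $907.13

$907.13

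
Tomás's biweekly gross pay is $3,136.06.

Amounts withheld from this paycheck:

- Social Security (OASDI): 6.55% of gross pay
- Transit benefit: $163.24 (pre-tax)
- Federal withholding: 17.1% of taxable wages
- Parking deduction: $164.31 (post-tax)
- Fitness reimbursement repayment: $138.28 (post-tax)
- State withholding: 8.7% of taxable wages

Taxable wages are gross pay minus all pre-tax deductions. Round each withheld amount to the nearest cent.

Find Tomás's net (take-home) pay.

Transit benefit: $163.24
Taxable wages = $3,136.06 − $163.24 = $2,972.82
State withholding: $2,972.82 × 0.087 = $258.64
Federal withholding: $2,972.82 × 0.171 = $508.35
Social Security (OASDI): $3,136.06 × 0.0655 = $205.41
Parking deduction: $164.31
Fitness reimbursement repayment: $138.28
Total deductions = $163.24 + $258.64 + $508.35 + $205.41 + $164.31 + $138.28 = $1,438.23
Net pay = $3,136.06 − $1,438.23 = $1,697.83

$1,697.83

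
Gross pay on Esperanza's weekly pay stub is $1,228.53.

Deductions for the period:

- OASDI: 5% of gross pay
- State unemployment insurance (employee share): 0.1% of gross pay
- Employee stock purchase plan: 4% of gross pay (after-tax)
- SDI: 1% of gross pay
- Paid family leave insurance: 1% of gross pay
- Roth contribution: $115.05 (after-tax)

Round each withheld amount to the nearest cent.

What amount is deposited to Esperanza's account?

$977.10

Paid family leave insurance: $1,228.53 × 0.01 = $12.29
SDI: $1,228.53 × 0.01 = $12.29
State unemployment insurance (employee share): $1,228.53 × 0.001 = $1.23
OASDI: $1,228.53 × 0.05 = $61.43
Roth contribution: $115.05
Employee stock purchase plan: $1,228.53 × 0.04 = $49.14
Total deductions = $12.29 + $12.29 + $1.23 + $61.43 + $115.05 + $49.14 = $251.43
Net pay = $1,228.53 − $251.43 = $977.10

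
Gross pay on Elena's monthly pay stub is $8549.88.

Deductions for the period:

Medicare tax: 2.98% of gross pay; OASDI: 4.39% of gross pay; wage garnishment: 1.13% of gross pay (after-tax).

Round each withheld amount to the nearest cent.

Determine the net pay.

$7823.14

OASDI: $8549.88 × 0.0439 = $375.34
Medicare tax: $8549.88 × 0.0298 = $254.79
Wage garnishment: $8549.88 × 0.0113 = $96.61
Total deductions = $375.34 + $254.79 + $96.61 = $726.74
Net pay = $8549.88 − $726.74 = $7823.14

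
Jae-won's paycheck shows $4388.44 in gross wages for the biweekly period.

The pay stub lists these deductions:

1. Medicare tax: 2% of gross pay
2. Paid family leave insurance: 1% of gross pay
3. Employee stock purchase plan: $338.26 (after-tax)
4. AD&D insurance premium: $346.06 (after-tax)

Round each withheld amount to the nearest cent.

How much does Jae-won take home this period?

$3572.47

Paid family leave insurance: $4388.44 × 0.01 = $43.88
Medicare tax: $4388.44 × 0.02 = $87.77
Employee stock purchase plan: $338.26
AD&D insurance premium: $346.06
Total deductions = $43.88 + $87.77 + $338.26 + $346.06 = $815.97
Net pay = $4388.44 − $815.97 = $3572.47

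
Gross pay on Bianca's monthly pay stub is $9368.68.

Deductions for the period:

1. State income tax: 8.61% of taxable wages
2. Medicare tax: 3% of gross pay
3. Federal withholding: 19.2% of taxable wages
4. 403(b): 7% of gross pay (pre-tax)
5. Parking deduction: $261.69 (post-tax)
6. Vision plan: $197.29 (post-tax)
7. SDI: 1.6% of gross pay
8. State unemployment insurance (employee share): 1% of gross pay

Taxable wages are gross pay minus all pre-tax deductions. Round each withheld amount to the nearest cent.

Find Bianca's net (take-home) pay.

403(b): $9368.68 × 0.07 = $655.81
Taxable wages = $9368.68 − $655.81 = $8712.87
Federal withholding: $8712.87 × 0.192 = $1672.87
State income tax: $8712.87 × 0.0861 = $750.18
Medicare tax: $9368.68 × 0.03 = $281.06
SDI: $9368.68 × 0.016 = $149.90
State unemployment insurance (employee share): $9368.68 × 0.01 = $93.69
Parking deduction: $261.69
Vision plan: $197.29
Total deductions = $655.81 + $1672.87 + $750.18 + $281.06 + $149.90 + $93.69 + $261.69 + $197.29 = $4062.49
Net pay = $9368.68 − $4062.49 = $5306.19

$5306.19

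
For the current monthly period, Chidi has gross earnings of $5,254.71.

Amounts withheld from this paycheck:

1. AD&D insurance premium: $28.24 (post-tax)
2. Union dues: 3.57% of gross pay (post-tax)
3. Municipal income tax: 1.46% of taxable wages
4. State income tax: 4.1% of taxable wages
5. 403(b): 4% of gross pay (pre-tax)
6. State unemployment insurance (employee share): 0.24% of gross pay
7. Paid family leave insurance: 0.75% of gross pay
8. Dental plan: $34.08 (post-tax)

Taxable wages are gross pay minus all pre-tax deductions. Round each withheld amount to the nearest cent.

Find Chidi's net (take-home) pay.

403(b): $5,254.71 × 0.04 = $210.19
Taxable wages = $5,254.71 − $210.19 = $5,044.52
State income tax: $5,044.52 × 0.041 = $206.83
Municipal income tax: $5,044.52 × 0.0146 = $73.65
State unemployment insurance (employee share): $5,254.71 × 0.0024 = $12.61
Paid family leave insurance: $5,254.71 × 0.0075 = $39.41
AD&D insurance premium: $28.24
Union dues: $5,254.71 × 0.0357 = $187.59
Dental plan: $34.08
Total deductions = $210.19 + $206.83 + $73.65 + $12.61 + $39.41 + $28.24 + $187.59 + $34.08 = $792.60
Net pay = $5,254.71 − $792.60 = $4,462.11

$4,462.11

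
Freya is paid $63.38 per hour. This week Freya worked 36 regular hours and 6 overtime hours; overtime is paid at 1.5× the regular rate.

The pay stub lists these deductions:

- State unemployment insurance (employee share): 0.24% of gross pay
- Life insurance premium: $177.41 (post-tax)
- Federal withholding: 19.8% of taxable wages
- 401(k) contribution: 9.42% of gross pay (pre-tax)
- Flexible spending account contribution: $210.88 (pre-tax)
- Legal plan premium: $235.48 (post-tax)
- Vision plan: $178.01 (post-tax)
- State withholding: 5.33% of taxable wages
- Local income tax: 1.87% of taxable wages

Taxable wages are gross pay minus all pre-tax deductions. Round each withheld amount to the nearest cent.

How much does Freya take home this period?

Regular pay: 36 × $63.38 = $2,281.68
Overtime pay: 6 × $63.38 × 1.5 = $570.42
Gross pay = $2,281.68 + $570.42 = $2,852.10
401(k) contribution: $2,852.10 × 0.0942 = $268.67
Flexible spending account contribution: $210.88
Pre-tax total = $268.67 + $210.88 = $479.55
Taxable wages = $2,852.10 − $479.55 = $2,372.55
Federal withholding: $2,372.55 × 0.198 = $469.76
Local income tax: $2,372.55 × 0.0187 = $44.37
State withholding: $2,372.55 × 0.0533 = $126.46
State unemployment insurance (employee share): $2,852.10 × 0.0024 = $6.85
Life insurance premium: $177.41
Vision plan: $178.01
Legal plan premium: $235.48
Total deductions = $268.67 + $210.88 + $469.76 + $44.37 + $126.46 + $6.85 + $177.41 + $178.01 + $235.48 = $1,717.89
Net pay = $2,852.10 − $1,717.89 = $1,134.21

$1,134.21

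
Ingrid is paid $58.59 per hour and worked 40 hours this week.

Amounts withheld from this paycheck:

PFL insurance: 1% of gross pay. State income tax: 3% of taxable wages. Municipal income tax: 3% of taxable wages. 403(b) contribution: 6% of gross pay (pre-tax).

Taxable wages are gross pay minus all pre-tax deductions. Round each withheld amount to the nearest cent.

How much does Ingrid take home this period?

Gross pay: 40 × $58.59 = $2,343.60
403(b) contribution: $2,343.60 × 0.06 = $140.62
Taxable wages = $2,343.60 − $140.62 = $2,202.98
Municipal income tax: $2,202.98 × 0.03 = $66.09
State income tax: $2,202.98 × 0.03 = $66.09
PFL insurance: $2,343.60 × 0.01 = $23.44
Total deductions = $140.62 + $66.09 + $66.09 + $23.44 = $296.24
Net pay = $2,343.60 − $296.24 = $2,047.36

$2,047.36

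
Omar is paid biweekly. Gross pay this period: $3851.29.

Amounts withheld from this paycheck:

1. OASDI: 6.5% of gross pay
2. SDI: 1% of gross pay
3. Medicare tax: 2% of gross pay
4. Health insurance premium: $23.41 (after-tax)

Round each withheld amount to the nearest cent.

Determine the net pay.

$3462.01

OASDI: $3851.29 × 0.065 = $250.33
Medicare tax: $3851.29 × 0.02 = $77.03
SDI: $3851.29 × 0.01 = $38.51
Health insurance premium: $23.41
Total deductions = $250.33 + $77.03 + $38.51 + $23.41 = $389.28
Net pay = $3851.29 − $389.28 = $3462.01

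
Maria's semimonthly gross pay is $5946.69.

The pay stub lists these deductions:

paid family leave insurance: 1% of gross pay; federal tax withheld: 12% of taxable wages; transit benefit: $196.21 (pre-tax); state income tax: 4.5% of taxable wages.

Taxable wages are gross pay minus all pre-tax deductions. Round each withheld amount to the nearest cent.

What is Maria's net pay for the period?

$4742.18

Transit benefit: $196.21
Taxable wages = $5946.69 − $196.21 = $5750.48
Federal tax withheld: $5750.48 × 0.12 = $690.06
State income tax: $5750.48 × 0.045 = $258.77
Paid family leave insurance: $5946.69 × 0.01 = $59.47
Total deductions = $196.21 + $690.06 + $258.77 + $59.47 = $1204.51
Net pay = $5946.69 − $1204.51 = $4742.18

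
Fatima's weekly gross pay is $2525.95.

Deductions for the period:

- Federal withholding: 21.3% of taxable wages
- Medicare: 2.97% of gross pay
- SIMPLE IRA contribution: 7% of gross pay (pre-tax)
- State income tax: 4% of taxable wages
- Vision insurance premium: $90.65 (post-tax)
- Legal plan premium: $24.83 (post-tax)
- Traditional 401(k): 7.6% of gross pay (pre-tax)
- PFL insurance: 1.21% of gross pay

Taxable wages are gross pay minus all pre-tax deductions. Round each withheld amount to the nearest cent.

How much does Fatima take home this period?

$1390.33

Traditional 401(k): $2525.95 × 0.076 = $191.97
SIMPLE IRA contribution: $2525.95 × 0.07 = $176.82
Pre-tax total = $191.97 + $176.82 = $368.79
Taxable wages = $2525.95 − $368.79 = $2157.16
Federal withholding: $2157.16 × 0.213 = $459.48
State income tax: $2157.16 × 0.04 = $86.29
Medicare: $2525.95 × 0.0297 = $75.02
PFL insurance: $2525.95 × 0.0121 = $30.56
Legal plan premium: $24.83
Vision insurance premium: $90.65
Total deductions = $191.97 + $176.82 + $459.48 + $86.29 + $75.02 + $30.56 + $24.83 + $90.65 = $1135.62
Net pay = $2525.95 − $1135.62 = $1390.33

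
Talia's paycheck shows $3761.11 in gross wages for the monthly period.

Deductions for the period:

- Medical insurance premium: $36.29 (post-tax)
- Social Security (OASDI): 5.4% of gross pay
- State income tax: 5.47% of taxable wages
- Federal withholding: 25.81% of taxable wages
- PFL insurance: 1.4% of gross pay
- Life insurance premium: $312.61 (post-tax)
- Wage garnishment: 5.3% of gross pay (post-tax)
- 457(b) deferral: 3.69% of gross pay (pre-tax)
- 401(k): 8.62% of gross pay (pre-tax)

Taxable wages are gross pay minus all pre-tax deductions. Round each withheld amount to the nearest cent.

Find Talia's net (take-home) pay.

457(b) deferral: $3761.11 × 0.0369 = $138.78
401(k): $3761.11 × 0.0862 = $324.21
Pre-tax total = $138.78 + $324.21 = $462.99
Taxable wages = $3761.11 − $462.99 = $3298.12
Federal withholding: $3298.12 × 0.2581 = $851.24
State income tax: $3298.12 × 0.0547 = $180.41
PFL insurance: $3761.11 × 0.014 = $52.66
Social Security (OASDI): $3761.11 × 0.054 = $203.10
Wage garnishment: $3761.11 × 0.053 = $199.34
Life insurance premium: $312.61
Medical insurance premium: $36.29
Total deductions = $138.78 + $324.21 + $851.24 + $180.41 + $52.66 + $203.10 + $199.34 + $312.61 + $36.29 = $2298.64
Net pay = $3761.11 − $2298.64 = $1462.47

$1462.47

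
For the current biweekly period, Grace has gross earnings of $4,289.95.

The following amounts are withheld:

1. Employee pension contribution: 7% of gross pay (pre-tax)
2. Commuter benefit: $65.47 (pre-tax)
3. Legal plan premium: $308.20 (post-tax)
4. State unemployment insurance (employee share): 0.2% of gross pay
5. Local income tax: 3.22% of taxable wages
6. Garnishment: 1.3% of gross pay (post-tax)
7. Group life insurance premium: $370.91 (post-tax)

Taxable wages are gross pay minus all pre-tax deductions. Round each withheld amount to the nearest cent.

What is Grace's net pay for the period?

$3,054.36

Employee pension contribution: $4,289.95 × 0.07 = $300.30
Commuter benefit: $65.47
Pre-tax total = $300.30 + $65.47 = $365.77
Taxable wages = $4,289.95 − $365.77 = $3,924.18
Local income tax: $3,924.18 × 0.0322 = $126.36
State unemployment insurance (employee share): $4,289.95 × 0.002 = $8.58
Group life insurance premium: $370.91
Legal plan premium: $308.20
Garnishment: $4,289.95 × 0.013 = $55.77
Total deductions = $300.30 + $65.47 + $126.36 + $8.58 + $370.91 + $308.20 + $55.77 = $1,235.59
Net pay = $4,289.95 − $1,235.59 = $3,054.36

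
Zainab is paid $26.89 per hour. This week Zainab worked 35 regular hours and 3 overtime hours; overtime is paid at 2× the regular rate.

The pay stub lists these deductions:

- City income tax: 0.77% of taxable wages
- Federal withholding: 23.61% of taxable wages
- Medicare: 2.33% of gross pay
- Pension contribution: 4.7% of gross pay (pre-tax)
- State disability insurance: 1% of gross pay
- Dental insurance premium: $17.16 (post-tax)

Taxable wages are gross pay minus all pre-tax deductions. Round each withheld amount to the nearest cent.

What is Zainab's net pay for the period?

$740.65

Regular pay: 35 × $26.89 = $941.15
Overtime pay: 3 × $26.89 × 2 = $161.34
Gross pay = $941.15 + $161.34 = $1102.49
Pension contribution: $1102.49 × 0.047 = $51.82
Taxable wages = $1102.49 − $51.82 = $1050.67
City income tax: $1050.67 × 0.0077 = $8.09
Federal withholding: $1050.67 × 0.2361 = $248.06
State disability insurance: $1102.49 × 0.01 = $11.02
Medicare: $1102.49 × 0.0233 = $25.69
Dental insurance premium: $17.16
Total deductions = $51.82 + $8.09 + $248.06 + $11.02 + $25.69 + $17.16 = $361.84
Net pay = $1102.49 − $361.84 = $740.65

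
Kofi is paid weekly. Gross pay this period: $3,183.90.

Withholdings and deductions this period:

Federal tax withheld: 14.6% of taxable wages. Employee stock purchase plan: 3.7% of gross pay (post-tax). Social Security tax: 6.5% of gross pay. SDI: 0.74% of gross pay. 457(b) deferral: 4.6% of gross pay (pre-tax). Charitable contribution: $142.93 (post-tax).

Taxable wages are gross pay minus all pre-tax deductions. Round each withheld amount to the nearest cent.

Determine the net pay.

$2,102.73

457(b) deferral: $3,183.90 × 0.046 = $146.46
Taxable wages = $3,183.90 − $146.46 = $3,037.44
Federal tax withheld: $3,037.44 × 0.146 = $443.47
SDI: $3,183.90 × 0.0074 = $23.56
Social Security tax: $3,183.90 × 0.065 = $206.95
Employee stock purchase plan: $3,183.90 × 0.037 = $117.80
Charitable contribution: $142.93
Total deductions = $146.46 + $443.47 + $23.56 + $206.95 + $117.80 + $142.93 = $1,081.17
Net pay = $3,183.90 − $1,081.17 = $2,102.73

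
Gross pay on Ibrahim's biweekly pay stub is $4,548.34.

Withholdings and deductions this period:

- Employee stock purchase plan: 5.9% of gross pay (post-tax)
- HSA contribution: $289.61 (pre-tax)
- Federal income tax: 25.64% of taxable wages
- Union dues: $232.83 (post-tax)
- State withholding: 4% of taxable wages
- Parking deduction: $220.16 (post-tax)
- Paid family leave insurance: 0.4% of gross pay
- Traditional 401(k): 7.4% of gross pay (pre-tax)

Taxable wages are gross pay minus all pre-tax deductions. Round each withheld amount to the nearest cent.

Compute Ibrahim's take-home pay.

$2,020.09

HSA contribution: $289.61
Traditional 401(k): $4,548.34 × 0.074 = $336.58
Pre-tax total = $289.61 + $336.58 = $626.19
Taxable wages = $4,548.34 − $626.19 = $3,922.15
State withholding: $3,922.15 × 0.04 = $156.89
Federal income tax: $3,922.15 × 0.2564 = $1,005.64
Paid family leave insurance: $4,548.34 × 0.004 = $18.19
Union dues: $232.83
Employee stock purchase plan: $4,548.34 × 0.059 = $268.35
Parking deduction: $220.16
Total deductions = $289.61 + $336.58 + $156.89 + $1,005.64 + $18.19 + $232.83 + $268.35 + $220.16 = $2,528.25
Net pay = $4,548.34 − $2,528.25 = $2,020.09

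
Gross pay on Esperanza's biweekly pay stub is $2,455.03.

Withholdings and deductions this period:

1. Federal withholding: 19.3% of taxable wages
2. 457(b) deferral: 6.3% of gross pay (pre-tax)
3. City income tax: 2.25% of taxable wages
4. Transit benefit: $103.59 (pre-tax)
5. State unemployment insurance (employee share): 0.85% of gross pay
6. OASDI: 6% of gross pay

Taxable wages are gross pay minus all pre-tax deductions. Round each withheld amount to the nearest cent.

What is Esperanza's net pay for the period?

Transit benefit: $103.59
457(b) deferral: $2,455.03 × 0.063 = $154.67
Pre-tax total = $103.59 + $154.67 = $258.26
Taxable wages = $2,455.03 − $258.26 = $2,196.77
Federal withholding: $2,196.77 × 0.193 = $423.98
City income tax: $2,196.77 × 0.0225 = $49.43
OASDI: $2,455.03 × 0.06 = $147.30
State unemployment insurance (employee share): $2,455.03 × 0.0085 = $20.87
Total deductions = $103.59 + $154.67 + $423.98 + $49.43 + $147.30 + $20.87 = $899.84
Net pay = $2,455.03 − $899.84 = $1,555.19

$1,555.19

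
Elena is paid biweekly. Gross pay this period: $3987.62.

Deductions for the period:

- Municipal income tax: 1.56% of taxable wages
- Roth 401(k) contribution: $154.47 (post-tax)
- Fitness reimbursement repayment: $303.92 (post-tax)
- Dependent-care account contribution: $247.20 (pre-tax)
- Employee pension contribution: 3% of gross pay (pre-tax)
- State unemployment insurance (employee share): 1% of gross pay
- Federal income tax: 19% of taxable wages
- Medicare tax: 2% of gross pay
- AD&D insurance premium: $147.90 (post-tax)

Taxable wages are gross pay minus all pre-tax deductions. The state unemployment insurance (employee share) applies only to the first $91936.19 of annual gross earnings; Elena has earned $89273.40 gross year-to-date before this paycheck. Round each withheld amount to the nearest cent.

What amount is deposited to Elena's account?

$2163.69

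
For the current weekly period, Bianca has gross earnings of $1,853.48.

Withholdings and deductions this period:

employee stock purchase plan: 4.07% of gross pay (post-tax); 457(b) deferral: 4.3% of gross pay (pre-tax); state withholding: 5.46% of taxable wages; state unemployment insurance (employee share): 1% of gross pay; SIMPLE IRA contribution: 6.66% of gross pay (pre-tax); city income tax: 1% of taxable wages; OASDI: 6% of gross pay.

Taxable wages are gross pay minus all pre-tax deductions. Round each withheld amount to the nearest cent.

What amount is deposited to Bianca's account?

$1,338.55

SIMPLE IRA contribution: $1,853.48 × 0.0666 = $123.44
457(b) deferral: $1,853.48 × 0.043 = $79.70
Pre-tax total = $123.44 + $79.70 = $203.14
Taxable wages = $1,853.48 − $203.14 = $1,650.34
City income tax: $1,650.34 × 0.01 = $16.50
State withholding: $1,650.34 × 0.0546 = $90.11
OASDI: $1,853.48 × 0.06 = $111.21
State unemployment insurance (employee share): $1,853.48 × 0.01 = $18.53
Employee stock purchase plan: $1,853.48 × 0.0407 = $75.44
Total deductions = $123.44 + $79.70 + $16.50 + $90.11 + $111.21 + $18.53 + $75.44 = $514.93
Net pay = $1,853.48 − $514.93 = $1,338.55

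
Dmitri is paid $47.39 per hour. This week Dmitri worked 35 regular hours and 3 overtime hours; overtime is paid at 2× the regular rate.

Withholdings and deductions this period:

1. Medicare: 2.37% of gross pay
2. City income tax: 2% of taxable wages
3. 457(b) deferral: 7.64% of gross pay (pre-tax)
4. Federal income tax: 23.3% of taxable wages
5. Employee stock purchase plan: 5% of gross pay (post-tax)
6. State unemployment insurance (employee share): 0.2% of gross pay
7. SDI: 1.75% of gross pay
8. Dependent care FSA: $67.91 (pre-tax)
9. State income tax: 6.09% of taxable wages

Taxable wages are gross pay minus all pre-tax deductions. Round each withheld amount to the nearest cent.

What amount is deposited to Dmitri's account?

$1,003.56

Regular pay: 35 × $47.39 = $1,658.65
Overtime pay: 3 × $47.39 × 2 = $284.34
Gross pay = $1,658.65 + $284.34 = $1,942.99
457(b) deferral: $1,942.99 × 0.0764 = $148.44
Dependent care FSA: $67.91
Pre-tax total = $148.44 + $67.91 = $216.35
Taxable wages = $1,942.99 − $216.35 = $1,726.64
Federal income tax: $1,726.64 × 0.233 = $402.31
City income tax: $1,726.64 × 0.02 = $34.53
State income tax: $1,726.64 × 0.0609 = $105.15
SDI: $1,942.99 × 0.0175 = $34.00
Medicare: $1,942.99 × 0.0237 = $46.05
State unemployment insurance (employee share): $1,942.99 × 0.002 = $3.89
Employee stock purchase plan: $1,942.99 × 0.05 = $97.15
Total deductions = $148.44 + $67.91 + $402.31 + $34.53 + $105.15 + $34.00 + $46.05 + $3.89 + $97.15 = $939.43
Net pay = $1,942.99 − $939.43 = $1,003.56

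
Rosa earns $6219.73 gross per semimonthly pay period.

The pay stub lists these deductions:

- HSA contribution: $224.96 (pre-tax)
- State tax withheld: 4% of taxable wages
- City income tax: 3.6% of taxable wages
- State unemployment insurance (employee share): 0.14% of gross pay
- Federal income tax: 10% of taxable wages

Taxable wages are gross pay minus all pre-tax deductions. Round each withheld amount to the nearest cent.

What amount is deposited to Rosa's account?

$4930.98

HSA contribution: $224.96
Taxable wages = $6219.73 − $224.96 = $5994.77
State tax withheld: $5994.77 × 0.04 = $239.79
City income tax: $5994.77 × 0.036 = $215.81
Federal income tax: $5994.77 × 0.1 = $599.48
State unemployment insurance (employee share): $6219.73 × 0.0014 = $8.71
Total deductions = $224.96 + $239.79 + $215.81 + $599.48 + $8.71 = $1288.75
Net pay = $6219.73 − $1288.75 = $4930.98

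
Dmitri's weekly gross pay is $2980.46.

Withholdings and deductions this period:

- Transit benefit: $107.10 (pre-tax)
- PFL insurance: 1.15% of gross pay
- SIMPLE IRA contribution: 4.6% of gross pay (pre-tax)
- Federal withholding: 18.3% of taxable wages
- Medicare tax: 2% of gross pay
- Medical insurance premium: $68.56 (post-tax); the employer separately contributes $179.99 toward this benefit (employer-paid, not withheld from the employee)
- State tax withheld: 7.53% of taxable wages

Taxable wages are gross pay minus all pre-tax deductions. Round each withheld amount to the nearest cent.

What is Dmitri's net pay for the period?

$1867.03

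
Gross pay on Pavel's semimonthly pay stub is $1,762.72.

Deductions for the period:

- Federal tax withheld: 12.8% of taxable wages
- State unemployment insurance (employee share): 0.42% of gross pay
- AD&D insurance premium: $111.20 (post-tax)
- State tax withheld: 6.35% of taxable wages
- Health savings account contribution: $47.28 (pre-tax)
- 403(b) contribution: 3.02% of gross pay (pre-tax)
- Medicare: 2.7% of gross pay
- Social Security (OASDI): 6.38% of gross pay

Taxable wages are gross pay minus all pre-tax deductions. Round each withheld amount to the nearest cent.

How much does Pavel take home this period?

$1,065.25

Health savings account contribution: $47.28
403(b) contribution: $1,762.72 × 0.0302 = $53.23
Pre-tax total = $47.28 + $53.23 = $100.51
Taxable wages = $1,762.72 − $100.51 = $1,662.21
Federal tax withheld: $1,662.21 × 0.128 = $212.76
State tax withheld: $1,662.21 × 0.0635 = $105.55
Social Security (OASDI): $1,762.72 × 0.0638 = $112.46
State unemployment insurance (employee share): $1,762.72 × 0.0042 = $7.40
Medicare: $1,762.72 × 0.027 = $47.59
AD&D insurance premium: $111.20
Total deductions = $47.28 + $53.23 + $212.76 + $105.55 + $112.46 + $7.40 + $47.59 + $111.20 = $697.47
Net pay = $1,762.72 − $697.47 = $1,065.25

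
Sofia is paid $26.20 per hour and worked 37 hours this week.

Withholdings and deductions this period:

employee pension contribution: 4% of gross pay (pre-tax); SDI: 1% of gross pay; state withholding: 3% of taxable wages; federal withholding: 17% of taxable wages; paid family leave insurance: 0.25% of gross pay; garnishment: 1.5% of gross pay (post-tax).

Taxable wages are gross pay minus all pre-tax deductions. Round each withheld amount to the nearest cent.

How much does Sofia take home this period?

Gross pay: 37 × $26.20 = $969.40
Employee pension contribution: $969.40 × 0.04 = $38.78
Taxable wages = $969.40 − $38.78 = $930.62
State withholding: $930.62 × 0.03 = $27.92
Federal withholding: $930.62 × 0.17 = $158.21
SDI: $969.40 × 0.01 = $9.69
Paid family leave insurance: $969.40 × 0.0025 = $2.42
Garnishment: $969.40 × 0.015 = $14.54
Total deductions = $38.78 + $27.92 + $158.21 + $9.69 + $2.42 + $14.54 = $251.56
Net pay = $969.40 − $251.56 = $717.84

$717.84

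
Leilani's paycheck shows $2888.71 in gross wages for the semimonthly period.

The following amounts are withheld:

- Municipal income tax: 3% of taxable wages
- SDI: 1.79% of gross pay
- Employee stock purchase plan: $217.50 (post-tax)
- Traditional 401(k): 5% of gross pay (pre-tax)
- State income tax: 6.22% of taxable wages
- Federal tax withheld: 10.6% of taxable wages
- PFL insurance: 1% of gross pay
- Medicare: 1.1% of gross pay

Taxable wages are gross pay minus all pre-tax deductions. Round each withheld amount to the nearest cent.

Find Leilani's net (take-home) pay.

$1870.48

Traditional 401(k): $2888.71 × 0.05 = $144.44
Taxable wages = $2888.71 − $144.44 = $2744.27
Municipal income tax: $2744.27 × 0.03 = $82.33
State income tax: $2744.27 × 0.0622 = $170.69
Federal tax withheld: $2744.27 × 0.106 = $290.89
SDI: $2888.71 × 0.0179 = $51.71
Medicare: $2888.71 × 0.011 = $31.78
PFL insurance: $2888.71 × 0.01 = $28.89
Employee stock purchase plan: $217.50
Total deductions = $144.44 + $82.33 + $170.69 + $290.89 + $51.71 + $31.78 + $28.89 + $217.50 = $1018.23
Net pay = $2888.71 − $1018.23 = $1870.48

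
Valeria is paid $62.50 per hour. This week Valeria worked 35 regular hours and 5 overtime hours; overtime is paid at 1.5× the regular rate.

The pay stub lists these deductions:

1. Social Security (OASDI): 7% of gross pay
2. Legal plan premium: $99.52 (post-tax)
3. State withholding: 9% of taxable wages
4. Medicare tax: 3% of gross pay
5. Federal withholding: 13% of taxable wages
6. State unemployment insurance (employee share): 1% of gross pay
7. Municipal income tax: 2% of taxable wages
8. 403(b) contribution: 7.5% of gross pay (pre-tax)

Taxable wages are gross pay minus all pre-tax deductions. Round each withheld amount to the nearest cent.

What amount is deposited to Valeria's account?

$1,475.64

Regular pay: 35 × $62.50 = $2,187.50
Overtime pay: 5 × $62.50 × 1.5 = $468.75
Gross pay = $2,187.50 + $468.75 = $2,656.25
403(b) contribution: $2,656.25 × 0.075 = $199.22
Taxable wages = $2,656.25 − $199.22 = $2,457.03
State withholding: $2,457.03 × 0.09 = $221.13
Federal withholding: $2,457.03 × 0.13 = $319.41
Municipal income tax: $2,457.03 × 0.02 = $49.14
Social Security (OASDI): $2,656.25 × 0.07 = $185.94
State unemployment insurance (employee share): $2,656.25 × 0.01 = $26.56
Medicare tax: $2,656.25 × 0.03 = $79.69
Legal plan premium: $99.52
Total deductions = $199.22 + $221.13 + $319.41 + $49.14 + $185.94 + $26.56 + $79.69 + $99.52 = $1,180.61
Net pay = $2,656.25 − $1,180.61 = $1,475.64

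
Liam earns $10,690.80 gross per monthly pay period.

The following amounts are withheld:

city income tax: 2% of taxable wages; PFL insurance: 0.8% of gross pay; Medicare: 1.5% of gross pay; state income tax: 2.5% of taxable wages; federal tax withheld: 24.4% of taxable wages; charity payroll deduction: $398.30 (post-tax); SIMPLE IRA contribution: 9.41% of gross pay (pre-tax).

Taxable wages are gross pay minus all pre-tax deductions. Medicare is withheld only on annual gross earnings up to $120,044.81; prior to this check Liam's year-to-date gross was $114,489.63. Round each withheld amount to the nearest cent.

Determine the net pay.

SIMPLE IRA contribution: $10,690.80 × 0.0941 = $1,006.00
Taxable wages = $10,690.80 − $1,006.00 = $9,684.80
City income tax: $9,684.80 × 0.02 = $193.70
Federal tax withheld: $9,684.80 × 0.244 = $2,363.09
State income tax: $9,684.80 × 0.025 = $242.12
PFL insurance: $10,690.80 × 0.008 = $85.53
Medicare: only $120,044.81 − $114,489.63 = $5,555.18 of this check is subject → $5,555.18 × 0.015 = $83.33
Charity payroll deduction: $398.30
Total deductions = $1,006.00 + $193.70 + $2,363.09 + $242.12 + $85.53 + $83.33 + $398.30 = $4,372.07
Net pay = $10,690.80 − $4,372.07 = $6,318.73

$6,318.73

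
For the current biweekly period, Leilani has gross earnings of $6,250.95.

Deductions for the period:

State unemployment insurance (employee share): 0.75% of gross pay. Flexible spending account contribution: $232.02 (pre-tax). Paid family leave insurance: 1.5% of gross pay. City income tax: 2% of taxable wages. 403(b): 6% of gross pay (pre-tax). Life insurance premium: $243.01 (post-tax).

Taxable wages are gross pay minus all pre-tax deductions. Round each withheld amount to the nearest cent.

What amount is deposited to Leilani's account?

Flexible spending account contribution: $232.02
403(b): $6,250.95 × 0.06 = $375.06
Pre-tax total = $232.02 + $375.06 = $607.08
Taxable wages = $6,250.95 − $607.08 = $5,643.87
City income tax: $5,643.87 × 0.02 = $112.88
Paid family leave insurance: $6,250.95 × 0.015 = $93.76
State unemployment insurance (employee share): $6,250.95 × 0.0075 = $46.88
Life insurance premium: $243.01
Total deductions = $232.02 + $375.06 + $112.88 + $93.76 + $46.88 + $243.01 = $1,103.61
Net pay = $6,250.95 − $1,103.61 = $5,147.34

$5,147.34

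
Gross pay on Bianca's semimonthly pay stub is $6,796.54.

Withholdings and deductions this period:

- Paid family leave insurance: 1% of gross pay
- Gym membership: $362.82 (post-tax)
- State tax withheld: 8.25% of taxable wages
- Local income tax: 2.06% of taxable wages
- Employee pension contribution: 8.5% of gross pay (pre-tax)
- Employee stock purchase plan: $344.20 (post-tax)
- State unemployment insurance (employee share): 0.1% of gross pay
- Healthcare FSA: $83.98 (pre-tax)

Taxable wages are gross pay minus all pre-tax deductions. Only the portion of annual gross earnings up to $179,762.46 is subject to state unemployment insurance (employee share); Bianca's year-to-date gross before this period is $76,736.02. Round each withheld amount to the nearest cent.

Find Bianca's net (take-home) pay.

$4,720.55

Employee pension contribution: $6,796.54 × 0.085 = $577.71
Healthcare FSA: $83.98
Pre-tax total = $577.71 + $83.98 = $661.69
Taxable wages = $6,796.54 − $661.69 = $6,134.85
Local income tax: $6,134.85 × 0.0206 = $126.38
State tax withheld: $6,134.85 × 0.0825 = $506.13
State unemployment insurance (employee share): cap not yet reached, full $6,796.54 is subject → $6,796.54 × 0.001 = $6.80
Paid family leave insurance: $6,796.54 × 0.01 = $67.97
Employee stock purchase plan: $344.20
Gym membership: $362.82
Total deductions = $577.71 + $83.98 + $126.38 + $506.13 + $6.80 + $67.97 + $344.20 + $362.82 = $2,075.99
Net pay = $6,796.54 − $2,075.99 = $4,720.55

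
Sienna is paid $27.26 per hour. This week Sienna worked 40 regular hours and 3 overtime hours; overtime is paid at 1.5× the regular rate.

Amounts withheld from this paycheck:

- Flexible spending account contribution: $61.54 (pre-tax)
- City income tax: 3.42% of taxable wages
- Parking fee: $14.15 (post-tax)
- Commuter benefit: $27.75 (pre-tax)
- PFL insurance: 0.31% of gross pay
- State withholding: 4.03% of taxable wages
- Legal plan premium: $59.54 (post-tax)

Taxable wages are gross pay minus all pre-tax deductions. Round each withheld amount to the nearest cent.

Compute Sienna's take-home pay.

$962.61

Regular pay: 40 × $27.26 = $1,090.40
Overtime pay: 3 × $27.26 × 1.5 = $122.67
Gross pay = $1,090.40 + $122.67 = $1,213.07
Commuter benefit: $27.75
Flexible spending account contribution: $61.54
Pre-tax total = $27.75 + $61.54 = $89.29
Taxable wages = $1,213.07 − $89.29 = $1,123.78
City income tax: $1,123.78 × 0.0342 = $38.43
State withholding: $1,123.78 × 0.0403 = $45.29
PFL insurance: $1,213.07 × 0.0031 = $3.76
Parking fee: $14.15
Legal plan premium: $59.54
Total deductions = $27.75 + $61.54 + $38.43 + $45.29 + $3.76 + $14.15 + $59.54 = $250.46
Net pay = $1,213.07 − $250.46 = $962.61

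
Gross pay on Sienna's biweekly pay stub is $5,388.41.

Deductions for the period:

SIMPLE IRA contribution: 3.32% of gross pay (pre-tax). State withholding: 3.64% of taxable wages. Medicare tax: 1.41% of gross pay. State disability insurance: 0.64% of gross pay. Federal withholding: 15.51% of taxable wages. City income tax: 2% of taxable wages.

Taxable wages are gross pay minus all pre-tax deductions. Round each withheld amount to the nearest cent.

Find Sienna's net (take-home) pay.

SIMPLE IRA contribution: $5,388.41 × 0.0332 = $178.90
Taxable wages = $5,388.41 − $178.90 = $5,209.51
State withholding: $5,209.51 × 0.0364 = $189.63
Federal withholding: $5,209.51 × 0.1551 = $808.00
City income tax: $5,209.51 × 0.02 = $104.19
Medicare tax: $5,388.41 × 0.0141 = $75.98
State disability insurance: $5,388.41 × 0.0064 = $34.49
Total deductions = $178.90 + $189.63 + $808.00 + $104.19 + $75.98 + $34.49 = $1,391.19
Net pay = $5,388.41 − $1,391.19 = $3,997.22

$3,997.22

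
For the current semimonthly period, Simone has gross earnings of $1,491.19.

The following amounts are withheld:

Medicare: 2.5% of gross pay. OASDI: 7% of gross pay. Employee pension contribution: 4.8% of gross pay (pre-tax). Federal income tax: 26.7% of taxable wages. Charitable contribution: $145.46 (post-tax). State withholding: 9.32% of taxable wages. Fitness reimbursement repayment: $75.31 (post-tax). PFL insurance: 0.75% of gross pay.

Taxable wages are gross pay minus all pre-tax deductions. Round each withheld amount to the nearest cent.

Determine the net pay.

$534.65

Employee pension contribution: $1,491.19 × 0.048 = $71.58
Taxable wages = $1,491.19 − $71.58 = $1,419.61
Federal income tax: $1,419.61 × 0.267 = $379.04
State withholding: $1,419.61 × 0.0932 = $132.31
PFL insurance: $1,491.19 × 0.0075 = $11.18
Medicare: $1,491.19 × 0.025 = $37.28
OASDI: $1,491.19 × 0.07 = $104.38
Charitable contribution: $145.46
Fitness reimbursement repayment: $75.31
Total deductions = $71.58 + $379.04 + $132.31 + $11.18 + $37.28 + $104.38 + $145.46 + $75.31 = $956.54
Net pay = $1,491.19 − $956.54 = $534.65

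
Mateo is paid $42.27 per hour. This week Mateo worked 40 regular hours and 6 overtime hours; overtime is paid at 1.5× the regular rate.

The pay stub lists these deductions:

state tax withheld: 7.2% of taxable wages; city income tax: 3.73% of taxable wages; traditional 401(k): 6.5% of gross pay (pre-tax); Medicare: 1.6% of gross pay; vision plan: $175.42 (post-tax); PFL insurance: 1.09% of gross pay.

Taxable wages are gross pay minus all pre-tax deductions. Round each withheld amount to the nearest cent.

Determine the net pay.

$1493.78

Regular pay: 40 × $42.27 = $1690.80
Overtime pay: 6 × $42.27 × 1.5 = $380.43
Gross pay = $1690.80 + $380.43 = $2071.23
Traditional 401(k): $2071.23 × 0.065 = $134.63
Taxable wages = $2071.23 − $134.63 = $1936.60
City income tax: $1936.60 × 0.0373 = $72.24
State tax withheld: $1936.60 × 0.072 = $139.44
PFL insurance: $2071.23 × 0.0109 = $22.58
Medicare: $2071.23 × 0.016 = $33.14
Vision plan: $175.42
Total deductions = $134.63 + $72.24 + $139.44 + $22.58 + $33.14 + $175.42 = $577.45
Net pay = $2071.23 − $577.45 = $1493.78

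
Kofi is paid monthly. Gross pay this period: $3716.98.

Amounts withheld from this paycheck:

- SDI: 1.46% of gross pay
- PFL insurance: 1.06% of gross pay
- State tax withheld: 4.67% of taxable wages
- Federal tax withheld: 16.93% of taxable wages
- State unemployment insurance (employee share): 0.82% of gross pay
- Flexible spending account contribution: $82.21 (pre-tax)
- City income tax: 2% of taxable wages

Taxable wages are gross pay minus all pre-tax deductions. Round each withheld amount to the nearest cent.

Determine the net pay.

Flexible spending account contribution: $82.21
Taxable wages = $3716.98 − $82.21 = $3634.77
State tax withheld: $3634.77 × 0.0467 = $169.74
Federal tax withheld: $3634.77 × 0.1693 = $615.37
City income tax: $3634.77 × 0.02 = $72.70
PFL insurance: $3716.98 × 0.0106 = $39.40
SDI: $3716.98 × 0.0146 = $54.27
State unemployment insurance (employee share): $3716.98 × 0.0082 = $30.48
Total deductions = $82.21 + $169.74 + $615.37 + $72.70 + $39.40 + $54.27 + $30.48 = $1064.17
Net pay = $3716.98 − $1064.17 = $2652.81

$2652.81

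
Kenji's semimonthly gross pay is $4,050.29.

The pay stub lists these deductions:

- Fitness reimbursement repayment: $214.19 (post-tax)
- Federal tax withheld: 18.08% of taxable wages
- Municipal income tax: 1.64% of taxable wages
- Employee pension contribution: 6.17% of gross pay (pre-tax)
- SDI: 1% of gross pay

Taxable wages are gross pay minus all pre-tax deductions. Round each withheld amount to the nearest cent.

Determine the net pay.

$2,796.26

Employee pension contribution: $4,050.29 × 0.0617 = $249.90
Taxable wages = $4,050.29 − $249.90 = $3,800.39
Municipal income tax: $3,800.39 × 0.0164 = $62.33
Federal tax withheld: $3,800.39 × 0.1808 = $687.11
SDI: $4,050.29 × 0.01 = $40.50
Fitness reimbursement repayment: $214.19
Total deductions = $249.90 + $62.33 + $687.11 + $40.50 + $214.19 = $1,254.03
Net pay = $4,050.29 − $1,254.03 = $2,796.26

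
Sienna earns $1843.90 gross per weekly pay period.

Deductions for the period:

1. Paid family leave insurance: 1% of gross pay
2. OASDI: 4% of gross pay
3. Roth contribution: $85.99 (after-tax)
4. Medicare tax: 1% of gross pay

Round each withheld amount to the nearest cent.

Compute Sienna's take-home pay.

$1647.27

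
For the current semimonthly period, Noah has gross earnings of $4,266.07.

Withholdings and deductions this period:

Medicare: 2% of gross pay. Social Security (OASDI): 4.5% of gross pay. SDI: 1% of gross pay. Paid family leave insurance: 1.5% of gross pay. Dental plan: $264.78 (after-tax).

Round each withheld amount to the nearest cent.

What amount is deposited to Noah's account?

$3,617.35

Paid family leave insurance: $4,266.07 × 0.015 = $63.99
Social Security (OASDI): $4,266.07 × 0.045 = $191.97
SDI: $4,266.07 × 0.01 = $42.66
Medicare: $4,266.07 × 0.02 = $85.32
Dental plan: $264.78
Total deductions = $63.99 + $191.97 + $42.66 + $85.32 + $264.78 = $648.72
Net pay = $4,266.07 − $648.72 = $3,617.35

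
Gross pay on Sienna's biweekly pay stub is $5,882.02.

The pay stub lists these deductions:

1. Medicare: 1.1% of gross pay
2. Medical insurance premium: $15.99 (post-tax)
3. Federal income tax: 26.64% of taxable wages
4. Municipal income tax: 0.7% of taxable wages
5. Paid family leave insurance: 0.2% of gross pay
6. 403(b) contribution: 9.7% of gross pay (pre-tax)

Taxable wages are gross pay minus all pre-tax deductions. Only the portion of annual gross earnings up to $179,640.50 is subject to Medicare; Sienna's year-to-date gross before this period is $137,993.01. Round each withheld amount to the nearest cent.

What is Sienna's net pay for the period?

403(b) contribution: $5,882.02 × 0.097 = $570.56
Taxable wages = $5,882.02 − $570.56 = $5,311.46
Federal income tax: $5,311.46 × 0.2664 = $1,414.97
Municipal income tax: $5,311.46 × 0.007 = $37.18
Paid family leave insurance: $5,882.02 × 0.002 = $11.76
Medicare: cap not yet reached, full $5,882.02 is subject → $5,882.02 × 0.011 = $64.70
Medical insurance premium: $15.99
Total deductions = $570.56 + $1,414.97 + $37.18 + $11.76 + $64.70 + $15.99 = $2,115.16
Net pay = $5,882.02 − $2,115.16 = $3,766.86

$3,766.86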